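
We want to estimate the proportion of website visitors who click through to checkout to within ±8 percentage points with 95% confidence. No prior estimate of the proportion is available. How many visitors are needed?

For a proportion with margin E = 0.08 at 95% confidence, z = 1.960.
With no prior estimate, use p = 0.5, which maximizes p(1−p) at 0.25.
n = 0.25 × (z/E)² = 0.25 × (1.960/0.08)² = 150.06
Round up: n = 151.

n = 151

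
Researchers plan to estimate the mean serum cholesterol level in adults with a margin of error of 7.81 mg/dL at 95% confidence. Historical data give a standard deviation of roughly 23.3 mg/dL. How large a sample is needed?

For a mean, the margin of error is E = z·σ/√n, so n = (zσ/E)².
At 95% confidence, z = 1.960.
n = (1.960 × 23.3 / 7.81)² = 34.19
Round up: n = 35.

35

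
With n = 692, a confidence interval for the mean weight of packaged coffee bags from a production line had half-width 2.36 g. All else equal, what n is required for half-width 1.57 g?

1564

Margin of error scales as 1/√n, so n₂ = n₁·(E₁/E₂)².
n₂ = 692 × (2.36/1.57)² = 692 × 2.26 = 1563.92
Round up: n₂ = 1564.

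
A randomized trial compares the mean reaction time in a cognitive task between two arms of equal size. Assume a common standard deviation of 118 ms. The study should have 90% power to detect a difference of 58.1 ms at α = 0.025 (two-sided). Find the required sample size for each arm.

103 per group

For two equal groups, n per group = 2·((z_{α/2} + z_β)·σ/δ)².
z_{α/2} = 2.241; z_β = 1.282 (power 90%).
n = 2 × (3.523 × 118 / 58.1)² = 2 × 51.20 = 102.40
Round up: n = 103 per group.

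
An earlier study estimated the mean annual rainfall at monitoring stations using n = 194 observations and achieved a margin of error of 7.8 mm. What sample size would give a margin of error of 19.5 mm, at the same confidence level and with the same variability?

32

Margin of error scales as 1/√n, so n₂ = n₁·(E₁/E₂)².
n₂ = 194 × (7.8/19.5)² = 194 × 0.16 = 31.04
Round up: n₂ = 32.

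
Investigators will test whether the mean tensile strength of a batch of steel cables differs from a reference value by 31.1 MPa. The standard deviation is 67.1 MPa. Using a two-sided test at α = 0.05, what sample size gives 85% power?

42

For a one-sample z-test, n = ((z_{α/2} + z_β)·σ/δ)².
z_{α/2} = 1.960 (two-sided α = 0.05); z_β = 1.036 (power 85% → β = 0.15).
n = (2.996 × 67.1 / 31.1)² = 41.78
Round up: n = 42.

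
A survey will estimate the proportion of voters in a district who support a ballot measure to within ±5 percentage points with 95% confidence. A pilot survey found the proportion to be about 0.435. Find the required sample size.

378

For a proportion with margin E = 0.05 at 95% confidence, z = 1.960.
n = p̂(1−p̂)(z/E)² = 0.435 × 0.565 × (1.960/0.05)² = 377.67
Round up: n = 378.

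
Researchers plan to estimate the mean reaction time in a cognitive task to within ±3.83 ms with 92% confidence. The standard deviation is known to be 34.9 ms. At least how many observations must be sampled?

255

For a mean, the margin of error is E = z·σ/√n, so n = (zσ/E)².
At 92% confidence, z = 1.751.
n = (1.751 × 34.9 / 3.83)² = 254.58
Round up: n = 255.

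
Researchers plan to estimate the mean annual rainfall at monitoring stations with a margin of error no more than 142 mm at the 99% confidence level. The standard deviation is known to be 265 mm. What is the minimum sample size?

For a mean, the margin of error is E = z·σ/√n, so n = (zσ/E)².
At 99% confidence, z = 2.576.
n = (2.576 × 265 / 142)² = 23.11
Round up: n = 24.

n = 24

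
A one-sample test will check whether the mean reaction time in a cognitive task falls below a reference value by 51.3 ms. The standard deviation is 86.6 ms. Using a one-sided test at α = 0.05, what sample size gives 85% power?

21

For a one-sample z-test, n = ((z_α + z_β)·σ/δ)².
z_α = 1.645 (one-sided α = 0.05); z_β = 1.036 (power 85% → β = 0.15).
n = (2.681 × 86.6 / 51.3)² = 20.48
Round up: n = 21.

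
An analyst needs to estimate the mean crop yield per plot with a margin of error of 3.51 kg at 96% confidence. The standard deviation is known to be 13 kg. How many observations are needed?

For a mean, the margin of error is E = z·σ/√n, so n = (zσ/E)².
At 96% confidence, z = 2.054.
n = (2.054 × 13 / 3.51)² = 57.87
Round up: n = 58.

n = 58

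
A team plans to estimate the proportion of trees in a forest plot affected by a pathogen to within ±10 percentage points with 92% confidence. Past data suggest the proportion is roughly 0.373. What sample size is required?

For a proportion with margin E = 0.1 at 92% confidence, z = 1.751.
n = p̂(1−p̂)(z/E)² = 0.373 × 0.627 × (1.751/0.1)² = 71.70
Round up: n = 72.

n = 72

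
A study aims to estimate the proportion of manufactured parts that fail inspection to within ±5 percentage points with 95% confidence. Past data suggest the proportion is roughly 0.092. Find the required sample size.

129

For a proportion with margin E = 0.05 at 95% confidence, z = 1.960.
n = p̂(1−p̂)(z/E)² = 0.092 × 0.908 × (1.960/0.05)² = 128.36
Round up: n = 129.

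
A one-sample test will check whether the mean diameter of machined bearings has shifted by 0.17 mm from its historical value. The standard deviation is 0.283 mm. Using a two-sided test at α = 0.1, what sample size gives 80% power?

For a one-sample z-test, n = ((z_{α/2} + z_β)·σ/δ)².
z_{α/2} = 1.645 (two-sided α = 0.1); z_β = 0.842 (power 80% → β = 0.2).
n = (2.487 × 0.283 / 0.17)² = 17.14
Round up: n = 18.

n = 18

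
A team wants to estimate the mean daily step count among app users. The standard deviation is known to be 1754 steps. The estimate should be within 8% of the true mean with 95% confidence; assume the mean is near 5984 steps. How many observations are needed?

52

For a mean, the margin of error is E = z·σ/√n, so n = (zσ/E)².
At 95% confidence, z = 1.960.
E = 8% of 5984 = 478.7 steps.
n = (1.960 × 1754 / 478.7)² = 51.57
Round up: n = 52.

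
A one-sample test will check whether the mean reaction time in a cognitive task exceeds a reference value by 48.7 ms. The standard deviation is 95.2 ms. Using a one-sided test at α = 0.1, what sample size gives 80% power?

18

For a one-sample z-test, n = ((z_α + z_β)·σ/δ)².
z_α = 1.282 (one-sided α = 0.1); z_β = 0.842 (power 80% → β = 0.2).
n = (2.124 × 95.2 / 48.7)² = 17.24
Round up: n = 18.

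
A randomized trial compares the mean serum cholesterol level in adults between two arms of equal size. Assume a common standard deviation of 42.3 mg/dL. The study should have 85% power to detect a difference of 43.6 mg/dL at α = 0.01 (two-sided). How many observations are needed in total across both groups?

50 total

For two equal groups, n per group = 2·((z_{α/2} + z_β)·σ/δ)².
z_{α/2} = 2.576; z_β = 1.036 (power 85%).
n = 2 × (3.612 × 42.3 / 43.6)² = 2 × 12.28 = 24.56
Round up: n = 25 per group.
Total across both groups: 2 × 25 = 50.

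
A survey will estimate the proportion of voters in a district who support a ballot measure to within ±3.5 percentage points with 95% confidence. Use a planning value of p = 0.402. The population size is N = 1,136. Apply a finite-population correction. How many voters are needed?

454

For a proportion with margin E = 0.035 at 95% confidence, z = 1.960.
n = p̂(1−p̂)(z/E)² = 0.402 × 0.598 × (1.960/0.035)² = 753.88 — call this n₀.
Finite-population correction with N = 1,136: n = n₀ / (1 + (n₀−1)/N) = 753.88 / 1.663 = 453.33
Round up: n = 454.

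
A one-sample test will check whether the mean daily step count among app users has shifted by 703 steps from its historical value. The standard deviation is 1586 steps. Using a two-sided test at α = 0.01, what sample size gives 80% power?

60

For a one-sample z-test, n = ((z_{α/2} + z_β)·σ/δ)².
z_{α/2} = 2.576 (two-sided α = 0.01); z_β = 0.842 (power 80% → β = 0.2).
n = (3.418 × 1586 / 703)² = 59.46
Round up: n = 60.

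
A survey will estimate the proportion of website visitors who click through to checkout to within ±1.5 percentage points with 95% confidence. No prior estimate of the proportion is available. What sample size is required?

For a proportion with margin E = 0.015 at 95% confidence, z = 1.960.
With no prior estimate, use p = 0.5, which maximizes p(1−p) at 0.25.
n = 0.25 × (z/E)² = 0.25 × (1.960/0.015)² = 4268.44
Round up: n = 4269.

4269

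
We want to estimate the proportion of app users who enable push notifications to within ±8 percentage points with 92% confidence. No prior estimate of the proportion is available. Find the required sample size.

For a proportion with margin E = 0.08 at 92% confidence, z = 1.751.
With no prior estimate, use p = 0.5, which maximizes p(1−p) at 0.25.
n = 0.25 × (z/E)² = 0.25 × (1.751/0.08)² = 119.77
Round up: n = 120.

120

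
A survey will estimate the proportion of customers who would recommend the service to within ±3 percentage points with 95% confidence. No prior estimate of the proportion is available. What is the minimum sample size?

For a proportion with margin E = 0.03 at 95% confidence, z = 1.960.
With no prior estimate, use p = 0.5, which maximizes p(1−p) at 0.25.
n = 0.25 × (z/E)² = 0.25 × (1.960/0.03)² = 1067.11
Round up: n = 1068.

1068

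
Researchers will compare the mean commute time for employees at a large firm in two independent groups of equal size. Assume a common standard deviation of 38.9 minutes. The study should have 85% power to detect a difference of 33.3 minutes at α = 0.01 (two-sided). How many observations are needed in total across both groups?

For two equal groups, n per group = 2·((z_{α/2} + z_β)·σ/δ)².
z_{α/2} = 2.576; z_β = 1.036 (power 85%).
n = 2 × (3.612 × 38.9 / 33.3)² = 2 × 17.80 = 35.60
Round up: n = 36 per group.
Total across both groups: 2 × 36 = 72.

72 total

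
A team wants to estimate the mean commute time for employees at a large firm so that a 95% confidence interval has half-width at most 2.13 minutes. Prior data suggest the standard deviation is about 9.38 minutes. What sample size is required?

For a mean, the margin of error is E = z·σ/√n, so n = (zσ/E)².
At 95% confidence, z = 1.960.
n = (1.960 × 9.38 / 2.13)² = 74.50
Round up: n = 75.

75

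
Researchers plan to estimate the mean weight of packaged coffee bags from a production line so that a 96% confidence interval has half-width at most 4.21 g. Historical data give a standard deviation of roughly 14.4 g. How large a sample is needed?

For a mean, the margin of error is E = z·σ/√n, so n = (zσ/E)².
At 96% confidence, z = 2.054.
n = (2.054 × 14.4 / 4.21)² = 49.36
Round up: n = 50.

50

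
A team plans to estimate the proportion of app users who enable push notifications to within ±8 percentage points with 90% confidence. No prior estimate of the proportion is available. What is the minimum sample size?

106

For a proportion with margin E = 0.08 at 90% confidence, z = 1.645.
With no prior estimate, use p = 0.5, which maximizes p(1−p) at 0.25.
n = 0.25 × (z/E)² = 0.25 × (1.645/0.08)² = 105.70
Round up: n = 106.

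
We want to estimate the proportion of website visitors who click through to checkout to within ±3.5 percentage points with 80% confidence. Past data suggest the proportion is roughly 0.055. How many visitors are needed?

70

For a proportion with margin E = 0.035 at 80% confidence, z = 1.282.
n = p̂(1−p̂)(z/E)² = 0.055 × 0.945 × (1.282/0.035)² = 69.73
Round up: n = 70.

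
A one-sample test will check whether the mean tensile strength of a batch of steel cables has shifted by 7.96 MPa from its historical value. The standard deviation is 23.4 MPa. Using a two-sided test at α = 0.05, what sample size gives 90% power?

For a one-sample z-test, n = ((z_{α/2} + z_β)·σ/δ)².
z_{α/2} = 1.960 (two-sided α = 0.05); z_β = 1.282 (power 90% → β = 0.1).
n = (3.242 × 23.4 / 7.96)² = 90.83
Round up: n = 91.

91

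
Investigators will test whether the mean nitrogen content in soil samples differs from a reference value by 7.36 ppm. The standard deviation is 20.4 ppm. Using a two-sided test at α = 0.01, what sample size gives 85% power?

n = 101

For a one-sample z-test, n = ((z_{α/2} + z_β)·σ/δ)².
z_{α/2} = 2.576 (two-sided α = 0.01); z_β = 1.036 (power 85% → β = 0.15).
n = (3.612 × 20.4 / 7.36)² = 100.23
Round up: n = 101.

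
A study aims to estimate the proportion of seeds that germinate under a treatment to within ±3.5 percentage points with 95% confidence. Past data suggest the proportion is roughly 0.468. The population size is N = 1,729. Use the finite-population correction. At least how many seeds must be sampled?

n = 539

For a proportion with margin E = 0.035 at 95% confidence, z = 1.960.
n = p̂(1−p̂)(z/E)² = 0.468 × 0.532 × (1.960/0.035)² = 780.79 — call this n₀.
Finite-population correction with N = 1,729: n = n₀ / (1 + (n₀−1)/N) = 780.79 / 1.451 = 538.10
Round up: n = 539.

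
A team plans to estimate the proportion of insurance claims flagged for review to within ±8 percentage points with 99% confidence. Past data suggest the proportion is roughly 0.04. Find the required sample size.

For a proportion with margin E = 0.08 at 99% confidence, z = 2.576.
n = p̂(1−p̂)(z/E)² = 0.04 × 0.96 × (2.576/0.08)² = 39.81
Round up: n = 40.

40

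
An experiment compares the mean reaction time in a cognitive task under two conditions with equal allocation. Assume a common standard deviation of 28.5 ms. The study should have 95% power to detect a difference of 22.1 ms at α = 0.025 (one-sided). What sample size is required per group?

For two equal groups, n per group = 2·((z_α + z_β)·σ/δ)².
z_α = 1.960; z_β = 1.645 (power 95%).
n = 2 × (3.605 × 28.5 / 22.1)² = 2 × 21.61 = 43.22
Round up: n = 44 per group.

44 per group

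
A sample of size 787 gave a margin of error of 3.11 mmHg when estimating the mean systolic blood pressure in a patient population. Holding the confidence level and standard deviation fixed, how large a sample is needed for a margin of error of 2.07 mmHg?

Margin of error scales as 1/√n, so n₂ = n₁·(E₁/E₂)².
n₂ = 787 × (3.11/2.07)² = 787 × 2.257 = 1776.26
Round up: n₂ = 1777.

n = 1777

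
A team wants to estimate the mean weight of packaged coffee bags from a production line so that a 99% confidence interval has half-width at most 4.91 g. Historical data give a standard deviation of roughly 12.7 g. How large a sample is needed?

For a mean, the margin of error is E = z·σ/√n, so n = (zσ/E)².
At 99% confidence, z = 2.576.
n = (2.576 × 12.7 / 4.91)² = 44.40
Round up: n = 45.

45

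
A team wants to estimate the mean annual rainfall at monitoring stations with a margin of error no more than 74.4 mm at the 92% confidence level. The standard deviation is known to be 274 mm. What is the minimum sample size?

For a mean, the margin of error is E = z·σ/√n, so n = (zσ/E)².
At 92% confidence, z = 1.751.
n = (1.751 × 274 / 74.4)² = 41.58
Round up: n = 42.

n = 42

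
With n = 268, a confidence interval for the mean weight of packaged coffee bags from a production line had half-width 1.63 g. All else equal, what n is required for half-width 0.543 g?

Margin of error scales as 1/√n, so n₂ = n₁·(E₁/E₂)².
n₂ = 268 × (1.63/0.543)² = 268 × 9.011 = 2414.95
Round up: n₂ = 2415.

2415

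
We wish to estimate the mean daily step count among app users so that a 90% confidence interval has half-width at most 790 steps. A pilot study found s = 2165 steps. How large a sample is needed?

For a mean, the margin of error is E = z·σ/√n, so n = (zσ/E)².
At 90% confidence, z = 1.645.
n = (1.645 × 2165 / 790)² = 20.32
Round up: n = 21.

n = 21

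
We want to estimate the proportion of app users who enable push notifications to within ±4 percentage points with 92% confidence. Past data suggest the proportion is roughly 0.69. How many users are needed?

410

For a proportion with margin E = 0.04 at 92% confidence, z = 1.751.
n = p̂(1−p̂)(z/E)² = 0.69 × 0.31 × (1.751/0.04)² = 409.89
Round up: n = 410.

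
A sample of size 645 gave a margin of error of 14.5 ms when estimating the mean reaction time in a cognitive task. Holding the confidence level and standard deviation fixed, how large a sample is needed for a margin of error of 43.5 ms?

n = 72

Margin of error scales as 1/√n, so n₂ = n₁·(E₁/E₂)².
n₂ = 645 × (14.5/43.5)² = 645 × 0.1111 = 71.66
Round up: n₂ = 72.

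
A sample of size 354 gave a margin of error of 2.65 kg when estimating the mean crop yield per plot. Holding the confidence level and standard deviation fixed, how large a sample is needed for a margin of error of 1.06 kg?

2213

Margin of error scales as 1/√n, so n₂ = n₁·(E₁/E₂)².
n₂ = 354 × (2.65/1.06)² = 354 × 6.25 = 2212.50
Round up: n₂ = 2213.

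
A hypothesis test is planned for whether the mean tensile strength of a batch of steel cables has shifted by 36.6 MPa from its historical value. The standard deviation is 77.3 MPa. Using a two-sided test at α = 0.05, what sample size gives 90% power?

For a one-sample z-test, n = ((z_{α/2} + z_β)·σ/δ)².
z_{α/2} = 1.960 (two-sided α = 0.05); z_β = 1.282 (power 90% → β = 0.1).
n = (3.242 × 77.3 / 36.6)² = 46.88
Round up: n = 47.

47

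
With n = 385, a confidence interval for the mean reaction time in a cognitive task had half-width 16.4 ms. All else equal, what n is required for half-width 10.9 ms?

Margin of error scales as 1/√n, so n₂ = n₁·(E₁/E₂)².
n₂ = 385 × (16.4/10.9)² = 385 × 2.264 = 871.64
Round up: n₂ = 872.

872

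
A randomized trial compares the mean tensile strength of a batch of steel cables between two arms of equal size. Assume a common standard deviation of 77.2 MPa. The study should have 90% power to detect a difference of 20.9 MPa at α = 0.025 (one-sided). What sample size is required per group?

For two equal groups, n per group = 2·((z_α + z_β)·σ/δ)².
z_α = 1.960; z_β = 1.282 (power 90%).
n = 2 × (3.242 × 77.2 / 20.9)² = 2 × 143.41 = 286.82
Round up: n = 287 per group.

287 per group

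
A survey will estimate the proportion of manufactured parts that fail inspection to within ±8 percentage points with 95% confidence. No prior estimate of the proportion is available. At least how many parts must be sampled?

151

For a proportion with margin E = 0.08 at 95% confidence, z = 1.960.
With no prior estimate, use p = 0.5, which maximizes p(1−p) at 0.25.
n = 0.25 × (z/E)² = 0.25 × (1.960/0.08)² = 150.06
Round up: n = 151.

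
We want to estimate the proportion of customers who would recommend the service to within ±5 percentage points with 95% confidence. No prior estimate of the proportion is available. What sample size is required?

For a proportion with margin E = 0.05 at 95% confidence, z = 1.960.
With no prior estimate, use p = 0.5, which maximizes p(1−p) at 0.25.
n = 0.25 × (z/E)² = 0.25 × (1.960/0.05)² = 384.16
Round up: n = 385.

385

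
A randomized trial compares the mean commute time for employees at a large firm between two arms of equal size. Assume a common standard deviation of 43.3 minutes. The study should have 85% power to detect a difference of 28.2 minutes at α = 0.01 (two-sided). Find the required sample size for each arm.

For two equal groups, n per group = 2·((z_{α/2} + z_β)·σ/δ)².
z_{α/2} = 2.576; z_β = 1.036 (power 85%).
n = 2 × (3.612 × 43.3 / 28.2)² = 2 × 30.76 = 61.52
Round up: n = 62 per group.

62 per group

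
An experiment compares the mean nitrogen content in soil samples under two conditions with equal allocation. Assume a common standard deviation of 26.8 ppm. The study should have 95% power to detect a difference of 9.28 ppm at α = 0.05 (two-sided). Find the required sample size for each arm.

217 per group

For two equal groups, n per group = 2·((z_{α/2} + z_β)·σ/δ)².
z_{α/2} = 1.960; z_β = 1.645 (power 95%).
n = 2 × (3.605 × 26.8 / 9.28)² = 2 × 108.39 = 216.78
Round up: n = 217 per group.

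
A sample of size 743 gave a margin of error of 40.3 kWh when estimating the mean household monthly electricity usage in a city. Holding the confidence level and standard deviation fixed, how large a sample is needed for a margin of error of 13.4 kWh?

Margin of error scales as 1/√n, so n₂ = n₁·(E₁/E₂)².
n₂ = 743 × (40.3/13.4)² = 743 × 9.045 = 6720.44
Round up: n₂ = 6721.

6721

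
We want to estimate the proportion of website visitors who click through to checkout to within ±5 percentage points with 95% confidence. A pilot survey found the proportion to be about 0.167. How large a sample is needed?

For a proportion with margin E = 0.05 at 95% confidence, z = 1.960.
n = p̂(1−p̂)(z/E)² = 0.167 × 0.833 × (1.960/0.05)² = 213.76
Round up: n = 214.

214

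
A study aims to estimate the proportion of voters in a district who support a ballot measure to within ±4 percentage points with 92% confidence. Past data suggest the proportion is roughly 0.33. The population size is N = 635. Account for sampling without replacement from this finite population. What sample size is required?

For a proportion with margin E = 0.04 at 92% confidence, z = 1.751.
n = p̂(1−p̂)(z/E)² = 0.33 × 0.67 × (1.751/0.04)² = 423.68 — call this n₀.
Finite-population correction with N = 635: n = n₀ / (1 + (n₀−1)/N) = 423.68 / 1.666 = 254.31
Round up: n = 255.

255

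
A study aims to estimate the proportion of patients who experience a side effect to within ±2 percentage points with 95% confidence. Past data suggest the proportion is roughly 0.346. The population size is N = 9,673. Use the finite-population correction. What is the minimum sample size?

1775

For a proportion with margin E = 0.02 at 95% confidence, z = 1.960.
n = p̂(1−p̂)(z/E)² = 0.346 × 0.654 × (1.960/0.02)² = 2173.23 — call this n₀.
Finite-population correction with N = 9,673: n = n₀ / (1 + (n₀−1)/N) = 2173.23 / 1.225 = 1774.07
Round up: n = 1775.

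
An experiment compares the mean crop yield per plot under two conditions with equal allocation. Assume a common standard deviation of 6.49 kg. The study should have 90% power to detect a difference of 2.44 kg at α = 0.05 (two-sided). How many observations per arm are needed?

149 per group

For two equal groups, n per group = 2·((z_{α/2} + z_β)·σ/δ)².
z_{α/2} = 1.960; z_β = 1.282 (power 90%).
n = 2 × (3.242 × 6.49 / 2.44)² = 2 × 74.36 = 148.72
Round up: n = 149 per group.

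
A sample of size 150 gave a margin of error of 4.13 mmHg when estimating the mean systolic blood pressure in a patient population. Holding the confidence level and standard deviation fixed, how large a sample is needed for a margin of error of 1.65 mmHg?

Margin of error scales as 1/√n, so n₂ = n₁·(E₁/E₂)².
n₂ = 150 × (4.13/1.65)² = 150 × 6.265 = 939.75
Round up: n₂ = 940.

940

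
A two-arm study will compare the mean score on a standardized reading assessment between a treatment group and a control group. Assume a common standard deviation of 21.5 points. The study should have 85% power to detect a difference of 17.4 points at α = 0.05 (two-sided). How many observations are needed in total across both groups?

56 total

For two equal groups, n per group = 2·((z_{α/2} + z_β)·σ/δ)².
z_{α/2} = 1.960; z_β = 1.036 (power 85%).
n = 2 × (2.996 × 21.5 / 17.4)² = 2 × 13.70 = 27.40
Round up: n = 28 per group.
Total across both groups: 2 × 28 = 56.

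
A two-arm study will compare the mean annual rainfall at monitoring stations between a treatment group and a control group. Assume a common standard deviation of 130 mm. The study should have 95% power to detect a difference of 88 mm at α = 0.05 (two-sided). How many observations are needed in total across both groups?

For two equal groups, n per group = 2·((z_{α/2} + z_β)·σ/δ)².
z_{α/2} = 1.960; z_β = 1.645 (power 95%).
n = 2 × (3.605 × 130 / 88)² = 2 × 28.36 = 56.72
Round up: n = 57 per group.
Total across both groups: 2 × 57 = 114.

114 total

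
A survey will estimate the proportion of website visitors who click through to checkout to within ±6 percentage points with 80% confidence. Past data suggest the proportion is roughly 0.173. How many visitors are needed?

For a proportion with margin E = 0.06 at 80% confidence, z = 1.282.
n = p̂(1−p̂)(z/E)² = 0.173 × 0.827 × (1.282/0.06)² = 65.32
Round up: n = 66.

66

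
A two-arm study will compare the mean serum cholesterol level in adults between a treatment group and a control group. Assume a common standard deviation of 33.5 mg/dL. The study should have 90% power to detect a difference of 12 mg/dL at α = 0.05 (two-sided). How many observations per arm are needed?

164 per group

For two equal groups, n per group = 2·((z_{α/2} + z_β)·σ/δ)².
z_{α/2} = 1.960; z_β = 1.282 (power 90%).
n = 2 × (3.242 × 33.5 / 12)² = 2 × 81.91 = 163.82
Round up: n = 164 per group.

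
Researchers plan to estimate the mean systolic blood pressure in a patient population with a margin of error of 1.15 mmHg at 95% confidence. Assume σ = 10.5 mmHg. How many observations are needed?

321

For a mean, the margin of error is E = z·σ/√n, so n = (zσ/E)².
At 95% confidence, z = 1.960.
n = (1.960 × 10.5 / 1.15)² = 320.25
Round up: n = 321.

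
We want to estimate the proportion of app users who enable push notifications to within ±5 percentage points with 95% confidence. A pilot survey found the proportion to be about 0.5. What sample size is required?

For a proportion with margin E = 0.05 at 95% confidence, z = 1.960.
n = p̂(1−p̂)(z/E)² = 0.5 × 0.5 × (1.960/0.05)² = 384.16
Round up: n = 385.

385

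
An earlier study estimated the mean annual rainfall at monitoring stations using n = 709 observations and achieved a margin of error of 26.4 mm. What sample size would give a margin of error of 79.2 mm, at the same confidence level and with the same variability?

Margin of error scales as 1/√n, so n₂ = n₁·(E₁/E₂)².
n₂ = 709 × (26.4/79.2)² = 709 × 0.1111 = 78.77
Round up: n₂ = 79.

79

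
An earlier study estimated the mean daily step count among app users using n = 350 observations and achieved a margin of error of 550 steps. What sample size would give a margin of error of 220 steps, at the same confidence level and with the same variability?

Margin of error scales as 1/√n, so n₂ = n₁·(E₁/E₂)².
n₂ = 350 × (550/220)² = 350 × 6.25 = 2187.50
Round up: n₂ = 2188.

2188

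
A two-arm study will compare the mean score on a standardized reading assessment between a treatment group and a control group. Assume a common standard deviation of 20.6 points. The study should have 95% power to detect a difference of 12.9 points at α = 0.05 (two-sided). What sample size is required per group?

For two equal groups, n per group = 2·((z_{α/2} + z_β)·σ/δ)².
z_{α/2} = 1.960; z_β = 1.645 (power 95%).
n = 2 × (3.605 × 20.6 / 12.9)² = 2 × 33.14 = 66.28
Round up: n = 67 per group.

67 per group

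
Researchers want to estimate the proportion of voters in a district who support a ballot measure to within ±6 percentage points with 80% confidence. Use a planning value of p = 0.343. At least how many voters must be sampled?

For a proportion with margin E = 0.06 at 80% confidence, z = 1.282.
n = p̂(1−p̂)(z/E)² = 0.343 × 0.657 × (1.282/0.06)² = 102.88
Round up: n = 103.

103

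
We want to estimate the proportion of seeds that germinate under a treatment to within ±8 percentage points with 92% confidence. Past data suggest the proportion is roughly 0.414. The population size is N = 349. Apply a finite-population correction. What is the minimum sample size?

88

For a proportion with margin E = 0.08 at 92% confidence, z = 1.751.
n = p̂(1−p̂)(z/E)² = 0.414 × 0.586 × (1.751/0.08)² = 116.22 — call this n₀.
Finite-population correction with N = 349: n = n₀ / (1 + (n₀−1)/N) = 116.22 / 1.33 = 87.38
Round up: n = 88.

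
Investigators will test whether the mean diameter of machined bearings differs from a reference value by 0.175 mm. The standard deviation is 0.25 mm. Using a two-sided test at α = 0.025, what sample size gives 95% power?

For a one-sample z-test, n = ((z_{α/2} + z_β)·σ/δ)².
z_{α/2} = 2.241 (two-sided α = 0.025); z_β = 1.645 (power 95% → β = 0.05).
n = (3.886 × 0.25 / 0.175)² = 30.82
Round up: n = 31.

31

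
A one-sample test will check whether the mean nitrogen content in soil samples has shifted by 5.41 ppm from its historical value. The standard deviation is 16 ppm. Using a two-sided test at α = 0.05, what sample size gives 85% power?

79

For a one-sample z-test, n = ((z_{α/2} + z_β)·σ/δ)².
z_{α/2} = 1.960 (two-sided α = 0.05); z_β = 1.036 (power 85% → β = 0.15).
n = (2.996 × 16 / 5.41)² = 78.51
Round up: n = 79.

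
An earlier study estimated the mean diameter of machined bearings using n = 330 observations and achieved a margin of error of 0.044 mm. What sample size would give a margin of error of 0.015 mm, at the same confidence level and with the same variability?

Margin of error scales as 1/√n, so n₂ = n₁·(E₁/E₂)².
n₂ = 330 × (0.044/0.015)² = 330 × 8.604 = 2839.32
Round up: n₂ = 2840.

2840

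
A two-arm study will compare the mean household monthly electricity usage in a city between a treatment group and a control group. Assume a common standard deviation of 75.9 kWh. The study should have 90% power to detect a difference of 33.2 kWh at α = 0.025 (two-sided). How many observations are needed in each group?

For two equal groups, n per group = 2·((z_{α/2} + z_β)·σ/δ)².
z_{α/2} = 2.241; z_β = 1.282 (power 90%).
n = 2 × (3.523 × 75.9 / 33.2)² = 2 × 64.87 = 129.74
Round up: n = 130 per group.

130 per group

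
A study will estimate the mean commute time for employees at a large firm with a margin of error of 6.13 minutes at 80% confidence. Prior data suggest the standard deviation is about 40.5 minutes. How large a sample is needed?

For a mean, the margin of error is E = z·σ/√n, so n = (zσ/E)².
At 80% confidence, z = 1.282.
n = (1.282 × 40.5 / 6.13)² = 71.74
Round up: n = 72.

72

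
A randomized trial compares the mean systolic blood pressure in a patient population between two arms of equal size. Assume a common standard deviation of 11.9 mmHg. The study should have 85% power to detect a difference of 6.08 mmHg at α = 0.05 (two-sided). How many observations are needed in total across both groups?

For two equal groups, n per group = 2·((z_{α/2} + z_β)·σ/δ)².
z_{α/2} = 1.960; z_β = 1.036 (power 85%).
n = 2 × (2.996 × 11.9 / 6.08)² = 2 × 34.39 = 68.78
Round up: n = 69 per group.
Total across both groups: 2 × 69 = 138.

138 total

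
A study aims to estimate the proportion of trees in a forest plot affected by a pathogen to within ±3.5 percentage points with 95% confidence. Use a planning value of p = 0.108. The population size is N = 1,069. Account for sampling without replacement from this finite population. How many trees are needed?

For a proportion with margin E = 0.035 at 95% confidence, z = 1.960.
n = p̂(1−p̂)(z/E)² = 0.108 × 0.892 × (1.960/0.035)² = 302.11 — call this n₀.
Finite-population correction with N = 1,069: n = n₀ / (1 + (n₀−1)/N) = 302.11 / 1.282 = 235.66
Round up: n = 236.

n = 236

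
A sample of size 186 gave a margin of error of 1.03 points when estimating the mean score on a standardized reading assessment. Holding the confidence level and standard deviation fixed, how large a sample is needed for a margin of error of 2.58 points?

Margin of error scales as 1/√n, so n₂ = n₁·(E₁/E₂)².
n₂ = 186 × (1.03/2.58)² = 186 × 0.1594 = 29.65
Round up: n₂ = 30.

30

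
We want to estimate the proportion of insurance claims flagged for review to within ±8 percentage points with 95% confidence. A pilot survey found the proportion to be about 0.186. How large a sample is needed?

For a proportion with margin E = 0.08 at 95% confidence, z = 1.960.
n = p̂(1−p̂)(z/E)² = 0.186 × 0.814 × (1.960/0.08)² = 90.88
Round up: n = 91.

91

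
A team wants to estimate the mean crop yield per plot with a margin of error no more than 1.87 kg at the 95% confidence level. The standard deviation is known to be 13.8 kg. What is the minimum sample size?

n = 210

For a mean, the margin of error is E = z·σ/√n, so n = (zσ/E)².
At 95% confidence, z = 1.960.
n = (1.960 × 13.8 / 1.87)² = 209.21
Round up: n = 210.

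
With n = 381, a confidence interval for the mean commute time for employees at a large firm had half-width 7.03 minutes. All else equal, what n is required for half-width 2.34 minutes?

3439

Margin of error scales as 1/√n, so n₂ = n₁·(E₁/E₂)².
n₂ = 381 × (7.03/2.34)² = 381 × 9.026 = 3438.91
Round up: n₂ = 3439.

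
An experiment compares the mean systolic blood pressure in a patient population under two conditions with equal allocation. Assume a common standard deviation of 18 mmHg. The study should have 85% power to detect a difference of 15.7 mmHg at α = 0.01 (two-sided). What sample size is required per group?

35 per group

For two equal groups, n per group = 2·((z_{α/2} + z_β)·σ/δ)².
z_{α/2} = 2.576; z_β = 1.036 (power 85%).
n = 2 × (3.612 × 18 / 15.7)² = 2 × 17.15 = 34.30
Round up: n = 35 per group.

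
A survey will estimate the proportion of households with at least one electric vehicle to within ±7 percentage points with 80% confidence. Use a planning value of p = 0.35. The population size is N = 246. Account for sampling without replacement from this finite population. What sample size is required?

For a proportion with margin E = 0.07 at 80% confidence, z = 1.282.
n = p̂(1−p̂)(z/E)² = 0.35 × 0.65 × (1.282/0.07)² = 76.31 — call this n₀.
Finite-population correction with N = 246: n = n₀ / (1 + (n₀−1)/N) = 76.31 / 1.306 = 58.43
Round up: n = 59.

n = 59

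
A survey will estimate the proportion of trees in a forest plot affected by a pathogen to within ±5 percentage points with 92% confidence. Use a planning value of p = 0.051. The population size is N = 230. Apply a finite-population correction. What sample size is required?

48

For a proportion with margin E = 0.05 at 92% confidence, z = 1.751.
n = p̂(1−p̂)(z/E)² = 0.051 × 0.949 × (1.751/0.05)² = 59.36 — call this n₀.
Finite-population correction with N = 230: n = n₀ / (1 + (n₀−1)/N) = 59.36 / 1.254 = 47.34
Round up: n = 48.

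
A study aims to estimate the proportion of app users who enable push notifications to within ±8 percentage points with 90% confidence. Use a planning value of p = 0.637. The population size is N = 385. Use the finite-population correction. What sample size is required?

79

For a proportion with margin E = 0.08 at 90% confidence, z = 1.645.
n = p̂(1−p̂)(z/E)² = 0.637 × 0.363 × (1.645/0.08)² = 97.77 — call this n₀.
Finite-population correction with N = 385: n = n₀ / (1 + (n₀−1)/N) = 97.77 / 1.251 = 78.15
Round up: n = 79.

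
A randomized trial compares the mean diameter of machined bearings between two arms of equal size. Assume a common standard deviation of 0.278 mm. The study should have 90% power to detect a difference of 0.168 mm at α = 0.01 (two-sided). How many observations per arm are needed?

82 per group

For two equal groups, n per group = 2·((z_{α/2} + z_β)·σ/δ)².
z_{α/2} = 2.576; z_β = 1.282 (power 90%).
n = 2 × (3.858 × 0.278 / 0.168)² = 2 × 40.76 = 81.52
Round up: n = 82 per group.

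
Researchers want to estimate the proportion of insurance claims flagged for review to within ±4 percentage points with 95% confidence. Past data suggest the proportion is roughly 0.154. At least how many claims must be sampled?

n = 313

For a proportion with margin E = 0.04 at 95% confidence, z = 1.960.
n = p̂(1−p̂)(z/E)² = 0.154 × 0.846 × (1.960/0.04)² = 312.81
Round up: n = 313.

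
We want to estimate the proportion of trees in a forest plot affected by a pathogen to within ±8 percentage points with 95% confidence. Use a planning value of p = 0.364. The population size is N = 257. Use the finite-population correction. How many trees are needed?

91

For a proportion with margin E = 0.08 at 95% confidence, z = 1.960.
n = p̂(1−p̂)(z/E)² = 0.364 × 0.636 × (1.960/0.08)² = 138.96 — call this n₀.
Finite-population correction with N = 257: n = n₀ / (1 + (n₀−1)/N) = 138.96 / 1.537 = 90.41
Round up: n = 91.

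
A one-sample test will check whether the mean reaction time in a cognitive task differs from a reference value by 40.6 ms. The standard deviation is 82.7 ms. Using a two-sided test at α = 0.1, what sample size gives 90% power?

For a one-sample z-test, n = ((z_{α/2} + z_β)·σ/δ)².
z_{α/2} = 1.645 (two-sided α = 0.1); z_β = 1.282 (power 90% → β = 0.1).
n = (2.927 × 82.7 / 40.6)² = 35.55
Round up: n = 36.

36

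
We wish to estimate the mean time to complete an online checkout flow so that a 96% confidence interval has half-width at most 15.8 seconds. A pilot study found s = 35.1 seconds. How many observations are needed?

For a mean, the margin of error is E = z·σ/√n, so n = (zσ/E)².
At 96% confidence, z = 2.054.
n = (2.054 × 35.1 / 15.8)² = 20.82
Round up: n = 21.

21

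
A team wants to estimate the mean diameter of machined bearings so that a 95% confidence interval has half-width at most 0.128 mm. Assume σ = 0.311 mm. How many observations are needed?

n = 23

For a mean, the margin of error is E = z·σ/√n, so n = (zσ/E)².
At 95% confidence, z = 1.960.
n = (1.960 × 0.311 / 0.128)² = 22.68
Round up: n = 23.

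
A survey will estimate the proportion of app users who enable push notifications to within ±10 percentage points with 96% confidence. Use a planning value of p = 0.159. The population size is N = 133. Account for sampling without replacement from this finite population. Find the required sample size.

40

For a proportion with margin E = 0.1 at 96% confidence, z = 2.054.
n = p̂(1−p̂)(z/E)² = 0.159 × 0.841 × (2.054/0.1)² = 56.41 — call this n₀.
Finite-population correction with N = 133: n = n₀ / (1 + (n₀−1)/N) = 56.41 / 1.417 = 39.81
Round up: n = 40.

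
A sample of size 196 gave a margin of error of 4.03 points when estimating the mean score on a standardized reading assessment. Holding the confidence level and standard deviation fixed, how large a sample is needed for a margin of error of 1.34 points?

1773

Margin of error scales as 1/√n, so n₂ = n₁·(E₁/E₂)².
n₂ = 196 × (4.03/1.34)² = 196 × 9.045 = 1772.82
Round up: n₂ = 1773.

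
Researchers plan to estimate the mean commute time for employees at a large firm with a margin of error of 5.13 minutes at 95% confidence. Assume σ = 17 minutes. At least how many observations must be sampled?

For a mean, the margin of error is E = z·σ/√n, so n = (zσ/E)².
At 95% confidence, z = 1.960.
n = (1.960 × 17 / 5.13)² = 42.19
Round up: n = 43.

n = 43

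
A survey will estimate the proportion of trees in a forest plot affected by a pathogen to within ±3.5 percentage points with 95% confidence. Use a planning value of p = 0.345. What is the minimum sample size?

For a proportion with margin E = 0.035 at 95% confidence, z = 1.960.
n = p̂(1−p̂)(z/E)² = 0.345 × 0.655 × (1.960/0.035)² = 708.66
Round up: n = 709.

709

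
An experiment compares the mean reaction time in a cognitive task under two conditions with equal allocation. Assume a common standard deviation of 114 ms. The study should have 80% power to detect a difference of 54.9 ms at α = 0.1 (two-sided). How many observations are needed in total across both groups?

For two equal groups, n per group = 2·((z_{α/2} + z_β)·σ/δ)².
z_{α/2} = 1.645; z_β = 0.842 (power 80%).
n = 2 × (2.487 × 114 / 54.9)² = 2 × 26.67 = 53.34
Round up: n = 54 per group.
Total across both groups: 2 × 54 = 108.

108 total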